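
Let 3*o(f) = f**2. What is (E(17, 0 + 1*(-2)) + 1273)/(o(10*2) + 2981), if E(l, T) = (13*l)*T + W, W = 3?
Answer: 2502/9343 ≈ 0.26779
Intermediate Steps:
E(l, T) = 3 + 13*T*l (E(l, T) = (13*l)*T + 3 = 13*T*l + 3 = 3 + 13*T*l)
o(f) = f**2/3
(E(17, 0 + 1*(-2)) + 1273)/(o(10*2) + 2981) = ((3 + 13*(0 + 1*(-2))*17) + 1273)/((10*2)**2/3 + 2981) = ((3 + 13*(0 - 2)*17) + 1273)/((1/3)*20**2 + 2981) = ((3 + 13*(-2)*17) + 1273)/((1/3)*400 + 2981) = ((3 - 442) + 1273)/(400/3 + 2981) = (-439 + 1273)/(9343/3) = 834*(3/9343) = 2502/9343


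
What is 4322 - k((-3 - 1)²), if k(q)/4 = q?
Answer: 4258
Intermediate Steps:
k(q) = 4*q
4322 - k((-3 - 1)²) = 4322 - 4*(-3 - 1)² = 4322 - 4*(-4)² = 4322 - 4*16 = 4322 - 1*64 = 4322 - 64 = 4258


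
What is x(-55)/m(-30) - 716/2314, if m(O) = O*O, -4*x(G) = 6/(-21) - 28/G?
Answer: -248143751/801801000 ≈ -0.30948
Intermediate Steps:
x(G) = 1/14 + 7/G (x(G) = -(6/(-21) - 28/G)/4 = -(6*(-1/21) - 28/G)/4 = -(-2/7 - 28/G)/4 = 1/14 + 7/G)
m(O) = O**2
x(-55)/m(-30) - 716/2314 = ((1/14)*(98 - 55)/(-55))/((-30)**2) - 716/2314 = ((1/14)*(-1/55)*43)/900 - 716*1/2314 = -43/770*1/900 - 358/1157 = -43/693000 - 358/1157 = -248143751/801801000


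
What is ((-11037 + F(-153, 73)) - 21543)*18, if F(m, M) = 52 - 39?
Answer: -586206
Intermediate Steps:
F(m, M) = 13
((-11037 + F(-153, 73)) - 21543)*18 = ((-11037 + 13) - 21543)*18 = (-11024 - 21543)*18 = -32567*18 = -586206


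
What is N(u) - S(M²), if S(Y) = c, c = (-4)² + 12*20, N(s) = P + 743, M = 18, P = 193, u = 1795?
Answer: 680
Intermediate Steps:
N(s) = 936 (N(s) = 193 + 743 = 936)
c = 256 (c = 16 + 240 = 256)
S(Y) = 256
N(u) - S(M²) = 936 - 1*256 = 936 - 256 = 680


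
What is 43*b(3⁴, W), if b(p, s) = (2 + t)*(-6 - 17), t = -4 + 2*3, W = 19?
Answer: -3956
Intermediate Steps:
t = 2 (t = -4 + 6 = 2)
b(p, s) = -92 (b(p, s) = (2 + 2)*(-6 - 17) = 4*(-23) = -92)
43*b(3⁴, W) = 43*(-92) = -3956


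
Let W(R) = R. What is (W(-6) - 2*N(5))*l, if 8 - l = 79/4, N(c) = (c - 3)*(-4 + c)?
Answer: 235/2 ≈ 117.50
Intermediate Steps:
N(c) = (-4 + c)*(-3 + c) (N(c) = (-3 + c)*(-4 + c) = (-4 + c)*(-3 + c))
l = -47/4 (l = 8 - 79/4 = -47/4 ≈ -11.750)
(W(-6) - 2*N(5))*l = (-6 - 2*(12 + 5² - 7*5))*(-47/4) = (-6 - 2*(12 + 25 - 35))*(-47/4) = (-6 - 2*2)*(-47/4) = (-6 - 4)*(-47/4) = -10*(-47/4) = 235/2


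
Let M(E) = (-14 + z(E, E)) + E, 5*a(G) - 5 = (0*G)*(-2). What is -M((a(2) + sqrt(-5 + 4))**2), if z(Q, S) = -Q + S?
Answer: 14 - 2*I ≈ 14.0 - 2.0*I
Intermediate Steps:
a(G) = 1 (a(G) = 1 + ((0*G)*(-2))/5 = 1 + (0*(-2))/5 = 1 + (1/5)*0 = 1 + 0 = 1)
z(Q, S) = S - Q
M(E) = -14 + E (M(E) = (-14 + (E - E)) + E = (-14 + 0) + E = -14 + E)
-M((a(2) + sqrt(-5 + 4))**2) = -(-14 + (1 + sqrt(-5 + 4))**2) = -(-14 + (1 + sqrt(-1))**2) = -(-14 + (1 + I)**2) = 14 - (1 + I)**2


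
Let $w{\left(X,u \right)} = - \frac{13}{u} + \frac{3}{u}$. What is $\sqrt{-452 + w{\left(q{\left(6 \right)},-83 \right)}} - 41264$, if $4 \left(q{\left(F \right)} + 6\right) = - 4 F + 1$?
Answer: $-41264 + \frac{i \sqrt{3112998}}{83} \approx -41264.0 + 21.257 i$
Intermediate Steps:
$q{\left(F \right)} = - \frac{23}{4} - F$ ($q{\left(F \right)} = -6 + \frac{- 4 F + 1}{4} = -6 + \frac{1 - 4 F}{4} = -6 - \left(- \frac{1}{4} + F\right) = - \frac{23}{4} - F$)
$w{\left(X,u \right)} = - \frac{10}{u}$
$\sqrt{-452 + w{\left(q{\left(6 \right)},-83 \right)}} - 41264 = \sqrt{-452 - \frac{10}{-83}} - 41264 = \sqrt{-452 - - \frac{10}{83}} - 41264 = \sqrt{-452 + \frac{10}{83}} - 41264 = \sqrt{- \frac{37506}{83}} - 41264 = \frac{i \sqrt{3112998}}{83} - 41264 = -41264 + \frac{i \sqrt{3112998}}{83}$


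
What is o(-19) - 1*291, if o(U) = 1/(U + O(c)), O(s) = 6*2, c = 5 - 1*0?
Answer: -2038/7 ≈ -291.14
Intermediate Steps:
c = 5 (c = 5 + 0 = 5)
O(s) = 12
o(U) = 1/(12 + U) (o(U) = 1/(U + 12) = 1/(12 + U))
o(-19) - 1*291 = 1/(12 - 19) - 1*291 = 1/(-7) - 291 = -⅐ - 291 = -2038/7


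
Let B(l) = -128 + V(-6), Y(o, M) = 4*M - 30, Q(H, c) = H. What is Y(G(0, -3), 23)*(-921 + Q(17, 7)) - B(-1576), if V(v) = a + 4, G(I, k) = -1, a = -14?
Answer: -55910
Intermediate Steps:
Y(o, M) = -30 + 4*M
V(v) = -10 (V(v) = -14 + 4 = -10)
B(l) = -138 (B(l) = -128 - 10 = -138)
Y(G(0, -3), 23)*(-921 + Q(17, 7)) - B(-1576) = (-30 + 4*23)*(-921 + 17) - 1*(-138) = (-30 + 92)*(-904) + 138 = 62*(-904) + 138 = -56048 + 138 = -55910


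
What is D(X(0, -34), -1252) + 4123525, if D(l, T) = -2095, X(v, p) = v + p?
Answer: 4121430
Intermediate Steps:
X(v, p) = p + v
D(X(0, -34), -1252) + 4123525 = -2095 + 4123525 = 4121430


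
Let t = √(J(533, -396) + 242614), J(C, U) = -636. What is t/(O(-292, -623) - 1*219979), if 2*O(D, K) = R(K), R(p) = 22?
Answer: -√241978/219968 ≈ -0.0022363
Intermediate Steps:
O(D, K) = 11 (O(D, K) = (½)*22 = 11)
t = √241978 (t = √(-636 + 242614) = √241978 ≈ 491.91)
t/(O(-292, -623) - 1*219979) = √241978/(11 - 1*219979) = √241978/(11 - 219979) = √241978/(-219968) = √241978*(-1/219968) = -√241978/219968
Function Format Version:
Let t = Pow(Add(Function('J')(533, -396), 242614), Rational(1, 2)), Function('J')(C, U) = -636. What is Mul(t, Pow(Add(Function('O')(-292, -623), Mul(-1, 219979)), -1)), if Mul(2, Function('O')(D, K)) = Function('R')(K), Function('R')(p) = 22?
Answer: Mul(Rational(-1, 219968), Pow(241978, Rational(1, 2))) ≈ -0.0022363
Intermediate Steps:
Function('O')(D, K) = 11 (Function('O')(D, K) = Mul(Rational(1, 2), 22) = 11)
t = Pow(241978, Rational(1, 2)) (t = Pow(Add(-636, 242614), Rational(1, 2)) = Pow(241978, Rational(1, 2)) ≈ 491.91)
Mul(t, Pow(Add(Function('O')(-292, -623), Mul(-1, 219979)), -1)) = Mul(Pow(241978, Rational(1, 2)), Pow(Add(11, Mul(-1, 219979)), -1)) = Mul(Pow(241978, Rational(1, 2)), Pow(Add(11, -219979), -1)) = Mul(Pow(241978, Rational(1, 2)), Pow(-219968, -1)) = Mul(Pow(241978, Rational(1, 2)), Rational(-1, 219968)) = Mul(Rational(-1, 219968), Pow(241978, Rational(1, 2)))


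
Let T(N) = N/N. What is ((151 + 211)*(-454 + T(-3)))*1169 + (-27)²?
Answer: -191698905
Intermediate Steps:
T(N) = 1
((151 + 211)*(-454 + T(-3)))*1169 + (-27)² = ((151 + 211)*(-454 + 1))*1169 + (-27)² = (362*(-453))*1169 + 729 = -163986*1169 + 729 = -191699634 + 729 = -191698905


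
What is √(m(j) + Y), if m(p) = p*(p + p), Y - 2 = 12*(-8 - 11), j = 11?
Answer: 4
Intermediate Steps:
Y = -226 (Y = 2 + 12*(-8 - 11) = 2 + 12*(-19) = 2 - 228 = -226)
m(p) = 2*p² (m(p) = p*(2*p) = 2*p²)
√(m(j) + Y) = √(2*11² - 226) = √(2*121 - 226) = √(242 - 226) = √16 = 4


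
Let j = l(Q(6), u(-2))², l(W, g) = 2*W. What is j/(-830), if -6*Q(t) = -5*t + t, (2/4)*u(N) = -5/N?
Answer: -32/415 ≈ -0.077108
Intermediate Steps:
u(N) = -10/N (u(N) = 2*(-5/N) = -10/N)
Q(t) = 2*t/3 (Q(t) = -(-5*t + t)/6 = -(-2)*t/3 = 2*t/3)
j = 64 (j = (2*((⅔)*6))² = (2*4)² = 8² = 64)
j/(-830) = 64/(-830) = 64*(-1/830) = -32/415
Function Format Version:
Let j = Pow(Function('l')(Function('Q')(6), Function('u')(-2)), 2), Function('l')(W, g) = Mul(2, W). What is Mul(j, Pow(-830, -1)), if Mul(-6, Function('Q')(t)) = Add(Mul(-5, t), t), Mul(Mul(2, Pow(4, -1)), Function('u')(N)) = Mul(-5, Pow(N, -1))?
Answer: Rational(-32, 415) ≈ -0.077108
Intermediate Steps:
Function('u')(N) = Mul(-10, Pow(N, -1)) (Function('u')(N) = Mul(2, Mul(-5, Pow(N, -1))) = Mul(-10, Pow(N, -1)))
Function('Q')(t) = Mul(Rational(2, 3), t) (Function('Q')(t) = Mul(Rational(-1, 6), Add(Mul(-5, t), t)) = Mul(Rational(-1, 6), Mul(-4, t)) = Mul(Rational(2, 3), t))
j = 64 (j = Pow(Mul(2, Mul(Rational(2, 3), 6)), 2) = Pow(Mul(2, 4), 2) = Pow(8, 2) = 64)
Mul(j, Pow(-830, -1)) = Mul(64, Pow(-830, -1)) = Mul(64, Rational(-1, 830)) = Rational(-32, 415)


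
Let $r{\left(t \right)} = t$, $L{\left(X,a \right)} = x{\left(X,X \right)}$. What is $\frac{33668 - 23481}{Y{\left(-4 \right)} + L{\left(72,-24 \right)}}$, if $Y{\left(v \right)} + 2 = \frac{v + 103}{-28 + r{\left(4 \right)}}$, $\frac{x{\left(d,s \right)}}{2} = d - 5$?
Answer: $\frac{81496}{1023} \approx 79.664$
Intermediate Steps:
$x{\left(d,s \right)} = -10 + 2 d$ ($x{\left(d,s \right)} = 2 \left(d - 5\right) = 2 \left(-5 + d\right) = -10 + 2 d$)
$L{\left(X,a \right)} = -10 + 2 X$
$Y{\left(v \right)} = - \frac{151}{24} - \frac{v}{24}$ ($Y{\left(v \right)} = -2 + \frac{v + 103}{-28 + 4} = -2 + \frac{103 + v}{-24} = -2 + \left(103 + v\right) \left(- \frac{1}{24}\right) = -2 - \left(\frac{103}{24} + \frac{v}{24}\right) = - \frac{151}{24} - \frac{v}{24}$)
$\frac{33668 - 23481}{Y{\left(-4 \right)} + L{\left(72,-24 \right)}} = \frac{33668 - 23481}{\left(- \frac{151}{24} - - \frac{1}{6}\right) + \left(-10 + 2 \cdot 72\right)} = \frac{10187}{\left(- \frac{151}{24} + \frac{1}{6}\right) + \left(-10 + 144\right)} = \frac{10187}{- \frac{49}{8} + 134} = \frac{10187}{\frac{1023}{8}} = 10187 \cdot \frac{8}{1023} = \frac{81496}{1023}$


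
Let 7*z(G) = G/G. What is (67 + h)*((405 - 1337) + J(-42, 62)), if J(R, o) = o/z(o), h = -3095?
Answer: 1507944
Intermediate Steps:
z(G) = ⅐ (z(G) = (G/G)/7 = (⅐)*1 = ⅐)
J(R, o) = 7*o (J(R, o) = o/(⅐) = o*7 = 7*o)
(67 + h)*((405 - 1337) + J(-42, 62)) = (67 - 3095)*((405 - 1337) + 7*62) = -3028*(-932 + 434) = -3028*(-498) = 1507944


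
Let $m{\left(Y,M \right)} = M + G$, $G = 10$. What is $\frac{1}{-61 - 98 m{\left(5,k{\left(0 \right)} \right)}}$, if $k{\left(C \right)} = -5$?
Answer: $- \frac{1}{551} \approx -0.0018149$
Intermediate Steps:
$m{\left(Y,M \right)} = 10 + M$ ($m{\left(Y,M \right)} = M + 10 = 10 + M$)
$\frac{1}{-61 - 98 m{\left(5,k{\left(0 \right)} \right)}} = \frac{1}{-61 - 98 \left(10 - 5\right)} = \frac{1}{-61 - 490} = \frac{1}{-551} = - \frac{1}{551}$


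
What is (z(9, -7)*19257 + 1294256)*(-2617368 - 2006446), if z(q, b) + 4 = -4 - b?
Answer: -5895358226186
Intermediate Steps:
z(q, b) = -8 - b (z(q, b) = -4 + (-4 - b) = -8 - b)
(z(9, -7)*19257 + 1294256)*(-2617368 - 2006446) = ((-8 - 1*(-7))*19257 + 1294256)*(-2617368 - 2006446) = ((-8 + 7)*19257 + 1294256)*(-4623814) = (-1*19257 + 1294256)*(-4623814) = (-19257 + 1294256)*(-4623814) = 1274999*(-4623814) = -5895358226186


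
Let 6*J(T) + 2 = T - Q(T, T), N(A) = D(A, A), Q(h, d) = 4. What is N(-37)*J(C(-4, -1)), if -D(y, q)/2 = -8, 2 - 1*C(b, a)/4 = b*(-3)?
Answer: -368/3 ≈ -122.67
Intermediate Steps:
C(b, a) = 8 + 12*b (C(b, a) = 8 - 4*b*(-3) = 8 - (-12)*b = 8 + 12*b)
D(y, q) = 16 (D(y, q) = -2*(-8) = 16)
N(A) = 16
J(T) = -1 + T/6 (J(T) = -⅓ + (T - 1*4)/6 = -⅓ + (T - 4)/6 = -⅓ + (-4 + T)/6 = -⅓ + (-⅔ + T/6) = -1 + T/6)
N(-37)*J(C(-4, -1)) = 16*(-1 + (8 + 12*(-4))/6) = 16*(-1 + (8 - 48)/6) = 16*(-1 + (⅙)*(-40)) = 16*(-1 - 20/3) = 16*(-23/3) = -368/3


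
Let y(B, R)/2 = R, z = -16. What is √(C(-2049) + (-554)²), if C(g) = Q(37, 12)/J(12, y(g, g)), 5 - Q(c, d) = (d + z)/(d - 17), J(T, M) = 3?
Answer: √7672935/5 ≈ 554.00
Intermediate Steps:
y(B, R) = 2*R
Q(c, d) = 5 - (-16 + d)/(-17 + d) (Q(c, d) = 5 - (d - 16)/(d - 17) = 5 - (-16 + d)/(-17 + d))
C(g) = 7/5 (C(g) = ((-69 + 4*12)/(-17 + 12))/3 = ((-69 + 48)/(-5))*(⅓) = -⅕*(-21)*(⅓) = (21/5)*(⅓) = 7/5)
√(C(-2049) + (-554)²) = √(7/5 + (-554)²) = √(7/5 + 306916) = √(1534587/5) = √7672935/5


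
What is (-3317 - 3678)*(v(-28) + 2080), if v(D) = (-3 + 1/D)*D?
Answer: -15144175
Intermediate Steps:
v(D) = D*(-3 + 1/D)
(-3317 - 3678)*(v(-28) + 2080) = (-3317 - 3678)*((1 - 3*(-28)) + 2080) = -6995*((1 + 84) + 2080) = -6995*(85 + 2080) = -6995*2165 = -15144175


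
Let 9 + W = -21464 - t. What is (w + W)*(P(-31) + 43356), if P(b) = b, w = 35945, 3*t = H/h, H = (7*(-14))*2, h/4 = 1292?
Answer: 2430251797325/3876 ≈ 6.2700e+8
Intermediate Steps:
h = 5168 (h = 4*1292 = 5168)
H = -196 (H = -98*2 = -196)
t = -49/3876 (t = (-196/5168)/3 = (-196*1/5168)/3 = (1/3)*(-49/1292) = -49/3876 ≈ -0.012642)
W = -83229299/3876 (W = -9 + (-21464 - 1*(-49/3876)) = -9 + (-21464 + 49/3876) = -9 - 83194415/3876 = -83229299/3876 ≈ -21473.)
(w + W)*(P(-31) + 43356) = (35945 - 83229299/3876)*(-31 + 43356) = (56093521/3876)*43325 = 2430251797325/3876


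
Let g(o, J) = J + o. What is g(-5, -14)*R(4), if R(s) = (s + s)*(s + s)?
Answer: -1216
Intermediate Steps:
R(s) = 4*s² (R(s) = (2*s)*(2*s) = 4*s²)
g(-5, -14)*R(4) = (-14 - 5)*(4*4²) = -76*16 = -19*64 = -1216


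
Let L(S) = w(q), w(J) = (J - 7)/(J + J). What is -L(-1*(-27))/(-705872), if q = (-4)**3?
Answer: 71/90351616 ≈ 7.8582e-7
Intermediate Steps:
q = -64
w(J) = (-7 + J)/(2*J) (w(J) = (-7 + J)/((2*J)) = (-7 + J)*(1/(2*J)) = (-7 + J)/(2*J))
L(S) = 71/128 (L(S) = (1/2)*(-7 - 64)/(-64) = (1/2)*(-1/64)*(-71) = 71/128)
-L(-1*(-27))/(-705872) = -71/(128*(-705872)) = -71*(-1)/(128*705872) = -1*(-71/90351616) = 71/90351616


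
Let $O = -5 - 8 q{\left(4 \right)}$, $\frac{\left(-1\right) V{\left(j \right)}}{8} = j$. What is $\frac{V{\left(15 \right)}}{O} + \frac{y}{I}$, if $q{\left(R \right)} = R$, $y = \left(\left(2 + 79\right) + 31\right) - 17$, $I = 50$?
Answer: $\frac{1903}{370} \approx 5.1432$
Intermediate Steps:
$V{\left(j \right)} = - 8 j$
$y = 95$ ($y = \left(81 + 31\right) - 17 = 112 - 17 = 95$)
$O = -37$ ($O = -5 - 32 = -37$)
$\frac{V{\left(15 \right)}}{O} + \frac{y}{I} = \frac{\left(-8\right) 15}{-37} + \frac{95}{50} = \left(-120\right) \left(- \frac{1}{37}\right) + 95 \cdot \frac{1}{50} = \frac{120}{37} + \frac{19}{10} = \frac{1903}{370}$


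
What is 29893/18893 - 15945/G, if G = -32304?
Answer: 422304119/203439824 ≈ 2.0758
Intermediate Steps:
29893/18893 - 15945/G = 29893/18893 - 15945/(-32304) = 29893*(1/18893) - 15945*(-1/32304) = 29893/18893 + 5315/10768 = 422304119/203439824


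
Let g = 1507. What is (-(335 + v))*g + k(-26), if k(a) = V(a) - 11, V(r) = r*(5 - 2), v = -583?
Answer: 373647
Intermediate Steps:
V(r) = 3*r (V(r) = r*3 = 3*r)
k(a) = -11 + 3*a (k(a) = 3*a - 11 = -11 + 3*a)
(-(335 + v))*g + k(-26) = -(335 - 583)*1507 + (-11 + 3*(-26)) = -1*(-248)*1507 + (-11 - 78) = 248*1507 - 89 = 373736 - 89 = 373647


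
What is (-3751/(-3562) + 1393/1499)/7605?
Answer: 705641/2707095066 ≈ 0.00026066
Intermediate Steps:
(-3751/(-3562) + 1393/1499)/7605 = (-3751*(-1/3562) + 1393*(1/1499))*(1/7605) = (3751/3562 + 1393/1499)*(1/7605) = (10584615/5339438)*(1/7605) = 705641/2707095066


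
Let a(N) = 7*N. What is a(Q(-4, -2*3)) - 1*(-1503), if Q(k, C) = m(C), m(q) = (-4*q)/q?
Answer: 1475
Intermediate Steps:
m(q) = -4
Q(k, C) = -4
a(Q(-4, -2*3)) - 1*(-1503) = 7*(-4) - 1*(-1503) = -28 + 1503 = 1475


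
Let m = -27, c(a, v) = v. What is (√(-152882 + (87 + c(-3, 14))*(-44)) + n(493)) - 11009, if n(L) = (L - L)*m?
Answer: -11009 + I*√157326 ≈ -11009.0 + 396.64*I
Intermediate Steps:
n(L) = 0 (n(L) = (L - L)*(-27) = 0*(-27) = 0)
(√(-152882 + (87 + c(-3, 14))*(-44)) + n(493)) - 11009 = (√(-152882 + (87 + 14)*(-44)) + 0) - 11009 = (√(-152882 + 101*(-44)) + 0) - 11009 = (√(-152882 - 4444) + 0) - 11009 = (√(-157326) + 0) - 11009 = (I*√157326 + 0) - 11009 = I*√157326 - 11009 = -11009 + I*√157326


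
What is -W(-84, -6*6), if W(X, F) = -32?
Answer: 32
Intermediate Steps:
-W(-84, -6*6) = -1*(-32) = 32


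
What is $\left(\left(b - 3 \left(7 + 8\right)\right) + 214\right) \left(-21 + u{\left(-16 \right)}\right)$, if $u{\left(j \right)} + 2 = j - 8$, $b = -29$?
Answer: $-6580$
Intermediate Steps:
$u{\left(j \right)} = -10 + j$ ($u{\left(j \right)} = -2 + \left(j - 8\right) = -2 + \left(-8 + j\right) = -10 + j$)
$\left(\left(b - 3 \left(7 + 8\right)\right) + 214\right) \left(-21 + u{\left(-16 \right)}\right) = \left(\left(-29 - 3 \left(7 + 8\right)\right) + 214\right) \left(-21 - 26\right) = \left(\left(-29 - 3 \cdot 15\right) + 214\right) \left(-21 - 26\right) = \left(\left(-29 - 45\right) + 214\right) \left(-47\right) = \left(-74 + 214\right) \left(-47\right) = 140 \left(-47\right) = -6580$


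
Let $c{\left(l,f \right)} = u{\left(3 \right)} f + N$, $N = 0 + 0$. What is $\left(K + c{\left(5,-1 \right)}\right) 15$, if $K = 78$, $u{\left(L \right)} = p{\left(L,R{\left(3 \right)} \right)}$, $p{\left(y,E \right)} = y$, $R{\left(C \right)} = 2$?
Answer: $1125$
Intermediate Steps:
$N = 0$
$u{\left(L \right)} = L$
$c{\left(l,f \right)} = 3 f$ ($c{\left(l,f \right)} = 3 f + 0 = 3 f$)
$\left(K + c{\left(5,-1 \right)}\right) 15 = \left(78 + 3 \left(-1\right)\right) 15 = \left(78 - 3\right) 15 = 75 \cdot 15 = 1125$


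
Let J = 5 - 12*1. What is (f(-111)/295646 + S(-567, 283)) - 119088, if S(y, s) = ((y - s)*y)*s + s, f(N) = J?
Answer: 40288580662063/295646 ≈ 1.3627e+8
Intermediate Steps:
J = -7 (J = 5 - 12 = -7)
f(N) = -7
S(y, s) = s + s*y*(y - s) (S(y, s) = (y*(y - s))*s + s = s*y*(y - s) + s = s + s*y*(y - s))
(f(-111)/295646 + S(-567, 283)) - 119088 = (-7/295646 + 283*(1 + (-567)² - 1*283*(-567))) - 119088 = (-7*1/295646 + 283*(1 + 321489 + 160461)) - 119088 = (-7/295646 + 283*481951) - 119088 = (-7/295646 + 136392133) - 119088 = 40323788552911/295646 - 119088 = 40288580662063/295646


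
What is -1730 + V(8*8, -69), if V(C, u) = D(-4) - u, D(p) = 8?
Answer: -1653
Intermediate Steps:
V(C, u) = 8 - u
-1730 + V(8*8, -69) = -1730 + (8 - 1*(-69)) = -1730 + (8 + 69) = -1730 + 77 = -1653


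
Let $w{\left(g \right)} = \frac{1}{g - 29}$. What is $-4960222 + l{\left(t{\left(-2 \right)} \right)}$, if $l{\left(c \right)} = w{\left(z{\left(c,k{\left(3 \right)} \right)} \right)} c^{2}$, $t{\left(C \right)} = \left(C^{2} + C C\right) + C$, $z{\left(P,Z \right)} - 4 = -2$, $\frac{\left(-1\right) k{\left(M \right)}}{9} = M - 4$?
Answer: $- \frac{14880670}{3} \approx -4.9602 \cdot 10^{6}$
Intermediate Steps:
$k{\left(M \right)} = 36 - 9 M$ ($k{\left(M \right)} = - 9 \left(M - 4\right) = - 9 \left(-4 + M\right) = 36 - 9 M$)
$z{\left(P,Z \right)} = 2$ ($z{\left(P,Z \right)} = 4 - 2 = 2$)
$w{\left(g \right)} = \frac{1}{-29 + g}$
$t{\left(C \right)} = C + 2 C^{2}$ ($t{\left(C \right)} = \left(C^{2} + C^{2}\right) + C = 2 C^{2} + C = C + 2 C^{2}$)
$l{\left(c \right)} = - \frac{c^{2}}{27}$ ($l{\left(c \right)} = \frac{c^{2}}{-29 + 2} = \frac{c^{2}}{-27} = - \frac{c^{2}}{27}$)
$-4960222 + l{\left(t{\left(-2 \right)} \right)} = -4960222 - \frac{\left(- 2 \left(1 + 2 \left(-2\right)\right)\right)^{2}}{27} = -4960222 - \frac{\left(- 2 \left(1 - 4\right)\right)^{2}}{27} = -4960222 - \frac{\left(\left(-2\right) \left(-3\right)\right)^{2}}{27} = -4960222 - \frac{6^{2}}{27} = -4960222 - \frac{4}{3} = - \frac{14880670}{3}$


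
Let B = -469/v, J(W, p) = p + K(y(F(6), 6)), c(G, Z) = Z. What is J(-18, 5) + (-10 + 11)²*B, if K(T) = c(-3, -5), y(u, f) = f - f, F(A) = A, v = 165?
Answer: -469/165 ≈ -2.8424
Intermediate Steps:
y(u, f) = 0
K(T) = -5
J(W, p) = -5 + p (J(W, p) = p - 5 = -5 + p)
B = -469/165 ≈ -2.8424
J(-18, 5) + (-10 + 11)²*B = (-5 + 5) + (-10 + 11)²*(-469/165) = 0 + 1²*(-469/165) = 0 + 1*(-469/165) = 0 - 469/165 = -469/165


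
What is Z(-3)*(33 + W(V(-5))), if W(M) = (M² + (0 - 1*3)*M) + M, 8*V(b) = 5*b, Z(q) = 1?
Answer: 3137/64 ≈ 49.016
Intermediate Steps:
V(b) = 5*b/8 (V(b) = (5*b)/8 = 5*b/8)
W(M) = M² - 2*M (W(M) = (M² + (0 - 3)*M) + M = (M² - 3*M) + M = M² - 2*M)
Z(-3)*(33 + W(V(-5))) = 1*(33 + ((5/8)*(-5))*(-2 + (5/8)*(-5))) = 1*(33 - 25*(-2 - 25/8)/8) = 1*(33 - 25/8*(-41/8)) = 1*(33 + 1025/64) = 1*(3137/64) = 3137/64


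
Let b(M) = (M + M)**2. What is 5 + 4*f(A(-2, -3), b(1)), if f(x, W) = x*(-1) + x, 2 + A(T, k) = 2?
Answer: 5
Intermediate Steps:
b(M) = 4*M**2 (b(M) = (2*M)**2 = 4*M**2)
A(T, k) = 0 (A(T, k) = -2 + 2 = 0)
f(x, W) = 0 (f(x, W) = -x + x = 0)
5 + 4*f(A(-2, -3), b(1)) = 5 + 4*0 = 5 + 0 = 5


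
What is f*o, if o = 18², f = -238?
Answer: -77112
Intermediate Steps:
o = 324
f*o = -238*324 = -77112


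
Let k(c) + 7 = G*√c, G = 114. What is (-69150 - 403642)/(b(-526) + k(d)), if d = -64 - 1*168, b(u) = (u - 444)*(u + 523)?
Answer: -1372515176/11442481 + 107796576*I*√58/11442481 ≈ -119.95 + 71.746*I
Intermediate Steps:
b(u) = (-444 + u)*(523 + u)
d = -232 (d = -64 - 168 = -232)
k(c) = -7 + 114*√c
(-69150 - 403642)/(b(-526) + k(d)) = (-69150 - 403642)/((-232212 + (-526)² + 79*(-526)) + (-7 + 114*√(-232))) = -472792/((-232212 + 276676 - 41554) + (-7 + 114*(2*I*√58))) = -472792/(2910 + (-7 + 228*I*√58)) = -472792/(2903 + 228*I*√58)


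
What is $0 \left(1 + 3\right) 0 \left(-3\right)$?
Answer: $0$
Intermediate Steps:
$0 \left(1 + 3\right) 0 \left(-3\right) = 0 \cdot 4 \cdot 0 \left(-3\right) = 0 \cdot 0 \left(-3\right) = 0 \left(-3\right) = 0$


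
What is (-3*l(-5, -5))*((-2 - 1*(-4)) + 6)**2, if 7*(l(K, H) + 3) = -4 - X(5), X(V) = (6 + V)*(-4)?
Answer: -3648/7 ≈ -521.14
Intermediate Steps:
X(V) = -24 - 4*V
l(K, H) = 19/7 (l(K, H) = -3 + (-4 - (-24 - 4*5))/7 = -3 + (-4 - (-24 - 20))/7 = -3 + (-4 - 1*(-44))/7 = -3 + (-4 + 44)/7 = -3 + (1/7)*40 = -3 + 40/7 = 19/7)
(-3*l(-5, -5))*((-2 - 1*(-4)) + 6)**2 = (-3*19/7)*((-2 - 1*(-4)) + 6)**2 = -57*((-2 + 4) + 6)**2/7 = -57*(2 + 6)**2/7 = -57/7*8**2 = -57/7*64 = -3648/7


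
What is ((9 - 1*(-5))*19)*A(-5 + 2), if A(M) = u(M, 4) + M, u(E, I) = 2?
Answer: -266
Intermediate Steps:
A(M) = 2 + M
((9 - 1*(-5))*19)*A(-5 + 2) = ((9 - 1*(-5))*19)*(2 + (-5 + 2)) = ((9 + 5)*19)*(2 - 3) = (14*19)*(-1) = 266*(-1) = -266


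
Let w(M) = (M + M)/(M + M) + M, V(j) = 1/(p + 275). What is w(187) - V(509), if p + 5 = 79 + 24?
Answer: 70123/373 ≈ 188.00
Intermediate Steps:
p = 98 (p = -5 + (79 + 24) = -5 + 103 = 98)
V(j) = 1/373 (V(j) = 1/(98 + 275) = 1/373)
w(M) = 1 + M (w(M) = (2*M)/((2*M)) + M = (2*M)*(1/(2*M)) + M = 1 + M)
w(187) - V(509) = (1 + 187) - 1*1/373 = 188 - 1/373 = 70123/373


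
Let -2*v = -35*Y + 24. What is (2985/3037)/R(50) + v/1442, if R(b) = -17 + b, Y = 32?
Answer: 9870913/24086447 ≈ 0.40981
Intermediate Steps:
v = 548 (v = -(-35*32 + 24)/2 = -(-1120 + 24)/2 = -½*(-1096) = 548)
(2985/3037)/R(50) + v/1442 = (2985/3037)/(-17 + 50) + 548/1442 = (2985*(1/3037))/33 + 548*(1/1442) = (2985/3037)*(1/33) + 274/721 = 995/33407 + 274/721 = 9870913/24086447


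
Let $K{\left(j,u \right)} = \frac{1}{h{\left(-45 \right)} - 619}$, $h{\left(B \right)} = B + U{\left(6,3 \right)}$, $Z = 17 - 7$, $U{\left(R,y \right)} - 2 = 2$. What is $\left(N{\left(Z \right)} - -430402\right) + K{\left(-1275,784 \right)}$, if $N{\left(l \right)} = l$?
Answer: $\frac{284071919}{660} \approx 4.3041 \cdot 10^{5}$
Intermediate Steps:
$U{\left(R,y \right)} = 4$ ($U{\left(R,y \right)} = 2 + 2 = 4$)
$Z = 10$
$h{\left(B \right)} = 4 + B$ ($h{\left(B \right)} = B + 4 = 4 + B$)
$K{\left(j,u \right)} = - \frac{1}{660}$ ($K{\left(j,u \right)} = \frac{1}{\left(4 - 45\right) - 619} = \frac{1}{-41 - 619} = \frac{1}{-660} = - \frac{1}{660}$)
$\left(N{\left(Z \right)} - -430402\right) + K{\left(-1275,784 \right)} = \left(10 - -430402\right) - \frac{1}{660} = \left(10 + 430402\right) - \frac{1}{660} = 430412 - \frac{1}{660} = \frac{284071919}{660}$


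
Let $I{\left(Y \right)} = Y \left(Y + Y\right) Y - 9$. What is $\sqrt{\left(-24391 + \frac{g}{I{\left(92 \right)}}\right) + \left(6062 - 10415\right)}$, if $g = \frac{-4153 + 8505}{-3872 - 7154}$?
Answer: $\frac{30 i \sqrt{35096441719693922}}{33149669} \approx 169.54 i$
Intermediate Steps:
$I{\left(Y \right)} = -9 + 2 Y^{3}$ ($I{\left(Y \right)} = Y 2 Y Y - 9 = 2 Y^{2} Y - 9 = 2 Y^{3} - 9 = -9 + 2 Y^{3}$)
$g = - \frac{2176}{5513}$ ($g = \frac{4352}{-11026} = 4352 \left(- \frac{1}{11026}\right) = - \frac{2176}{5513} \approx -0.3947$)
$\sqrt{\left(-24391 + \frac{g}{I{\left(92 \right)}}\right) + \left(6062 - 10415\right)} = \sqrt{\left(-24391 - \frac{2176}{5513 \left(-9 + 2 \cdot 92^{3}\right)}\right) + \left(6062 - 10415\right)} = \sqrt{\left(-24391 - \frac{2176}{5513 \left(-9 + 2 \cdot 778688\right)}\right) + \left(6062 - 10415\right)} = \sqrt{\left(-24391 - \frac{2176}{5513 \left(-9 + 1557376\right)}\right) - 4353} = \sqrt{\left(-24391 - \frac{2176}{5513 \cdot 1557367}\right) - 4353} = \sqrt{\left(-24391 - \frac{2176}{8585764271}\right) - 4353} = \sqrt{- \frac{209415376336137}{8585764271} - 4353} = \sqrt{- \frac{246789208207800}{8585764271}} = \frac{30 i \sqrt{35096441719693922}}{33149669}$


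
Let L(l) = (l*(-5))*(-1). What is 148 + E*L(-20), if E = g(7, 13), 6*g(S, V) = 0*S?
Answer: 148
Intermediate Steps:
g(S, V) = 0 (g(S, V) = (0*S)/6 = (⅙)*0 = 0)
L(l) = 5*l (L(l) = -5*l*(-1) = 5*l)
E = 0
148 + E*L(-20) = 148 + 0*(5*(-20)) = 148 + 0*(-100) = 148 + 0 = 148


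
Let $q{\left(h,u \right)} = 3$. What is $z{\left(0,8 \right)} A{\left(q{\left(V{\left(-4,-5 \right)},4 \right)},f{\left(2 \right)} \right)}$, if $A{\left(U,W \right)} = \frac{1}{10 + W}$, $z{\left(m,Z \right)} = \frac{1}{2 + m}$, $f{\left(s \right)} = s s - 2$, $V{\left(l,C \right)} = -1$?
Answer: $\frac{1}{24} \approx 0.041667$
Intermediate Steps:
$f{\left(s \right)} = -2 + s^{2}$ ($f{\left(s \right)} = s^{2} - 2 = -2 + s^{2}$)
$z{\left(0,8 \right)} A{\left(q{\left(V{\left(-4,-5 \right)},4 \right)},f{\left(2 \right)} \right)} = \frac{1}{\left(2 + 0\right) \left(10 - \left(2 - 2^{2}\right)\right)} = \frac{1}{2 \left(10 + \left(-2 + 4\right)\right)} = \frac{1}{2 \left(10 + 2\right)} = \frac{1}{2 \cdot 12} = \frac{1}{2} \cdot \frac{1}{12} = \frac{1}{24}$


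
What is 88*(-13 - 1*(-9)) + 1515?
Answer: 1163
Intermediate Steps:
88*(-13 - 1*(-9)) + 1515 = 88*(-13 + 9) + 1515 = 88*(-4) + 1515 = -352 + 1515 = 1163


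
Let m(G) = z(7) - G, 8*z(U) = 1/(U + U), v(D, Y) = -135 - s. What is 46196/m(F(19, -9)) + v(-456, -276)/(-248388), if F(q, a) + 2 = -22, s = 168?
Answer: 428382801381/222638444 ≈ 1924.1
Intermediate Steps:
v(D, Y) = -303 (v(D, Y) = -135 - 1*168 = -135 - 168 = -303)
z(U) = 1/(16*U) (z(U) = 1/(8*(U + U)) = 1/(8*((2*U))) = (1/(2*U))/8 = 1/(16*U))
F(q, a) = -24 (F(q, a) = -2 - 22 = -24)
m(G) = 1/112 - G (m(G) = (1/16)/7 - G = (1/16)*(1/7) - G = 1/112 - G)
46196/m(F(19, -9)) + v(-456, -276)/(-248388) = 46196/(1/112 - 1*(-24)) - 303/(-248388) = 46196/(1/112 + 24) - 303*(-1/248388) = 46196/(2689/112) + 101/82796 = 46196*(112/2689) + 101/82796 = 5173952/2689 + 101/82796 = 428382801381/222638444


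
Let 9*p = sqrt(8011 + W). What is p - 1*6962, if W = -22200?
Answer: -6962 + I*sqrt(14189)/9 ≈ -6962.0 + 13.235*I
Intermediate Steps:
p = I*sqrt(14189)/9 (p = sqrt(8011 - 22200)/9 = sqrt(-14189)/9 = (I*sqrt(14189))/9 = I*sqrt(14189)/9 ≈ 13.235*I)
p - 1*6962 = I*sqrt(14189)/9 - 1*6962 = I*sqrt(14189)/9 - 6962 = -6962 + I*sqrt(14189)/9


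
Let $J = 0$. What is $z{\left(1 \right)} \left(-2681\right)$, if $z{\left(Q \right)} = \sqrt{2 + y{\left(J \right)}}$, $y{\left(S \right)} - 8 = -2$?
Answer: $- 5362 \sqrt{2} \approx -7583.0$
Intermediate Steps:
$y{\left(S \right)} = 6$ ($y{\left(S \right)} = 8 - 2 = 6$)
$z{\left(Q \right)} = 2 \sqrt{2}$ ($z{\left(Q \right)} = \sqrt{2 + 6} = \sqrt{8} = 2 \sqrt{2}$)
$z{\left(1 \right)} \left(-2681\right) = 2 \sqrt{2} \left(-2681\right) = - 5362 \sqrt{2}$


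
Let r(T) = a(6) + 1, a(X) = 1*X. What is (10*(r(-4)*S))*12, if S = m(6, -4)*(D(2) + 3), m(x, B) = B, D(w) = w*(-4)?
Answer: 16800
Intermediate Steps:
D(w) = -4*w
a(X) = X
r(T) = 7 (r(T) = 6 + 1 = 7)
S = 20 (S = -4*(-4*2 + 3) = -4*(-8 + 3) = -4*(-5) = 20)
(10*(r(-4)*S))*12 = (10*(7*20))*12 = (10*140)*12 = 1400*12 = 16800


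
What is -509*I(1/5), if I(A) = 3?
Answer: -1527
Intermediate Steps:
-509*I(1/5) = -509*3 = -1527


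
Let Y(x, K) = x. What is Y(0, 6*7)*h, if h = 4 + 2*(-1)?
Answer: 0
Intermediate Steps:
h = 2 (h = 4 - 2 = 2)
Y(0, 6*7)*h = 0*2 = 0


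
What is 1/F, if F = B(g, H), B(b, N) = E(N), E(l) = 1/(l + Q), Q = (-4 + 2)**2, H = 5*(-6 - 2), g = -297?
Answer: -36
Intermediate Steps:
H = -40 (H = 5*(-8) = -40)
Q = 4 (Q = (-2)**2 = 4)
E(l) = 1/(4 + l) (E(l) = 1/(l + 4) = 1/(4 + l))
B(b, N) = 1/(4 + N)
F = -1/36 (F = 1/(4 - 40) = 1/(-36) = -1/36 ≈ -0.027778)
1/F = 1/(-1/36) = -36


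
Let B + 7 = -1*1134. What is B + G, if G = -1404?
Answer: -2545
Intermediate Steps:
B = -1141 (B = -7 - 1*1134 = -7 - 1134 = -1141)
B + G = -1141 - 1404 = -2545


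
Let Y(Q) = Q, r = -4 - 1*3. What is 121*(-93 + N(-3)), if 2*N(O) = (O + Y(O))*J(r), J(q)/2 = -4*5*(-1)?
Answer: -25773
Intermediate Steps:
r = -7 (r = -4 - 3 = -7)
J(q) = 40 (J(q) = 2*(-4*5*(-1)) = 2*(-20*(-1)) = 2*20 = 40)
N(O) = 40*O (N(O) = ((O + O)*40)/2 = ((2*O)*40)/2 = (80*O)/2 = 40*O)
121*(-93 + N(-3)) = 121*(-93 + 40*(-3)) = 121*(-93 - 120) = 121*(-213) = -25773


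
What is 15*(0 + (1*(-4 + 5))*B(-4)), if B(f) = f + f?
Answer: -120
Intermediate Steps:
B(f) = 2*f
15*(0 + (1*(-4 + 5))*B(-4)) = 15*(0 + (1*(-4 + 5))*(2*(-4))) = 15*(0 + (1*1)*(-8)) = 15*(0 + 1*(-8)) = 15*(0 - 8) = 15*(-8) = -120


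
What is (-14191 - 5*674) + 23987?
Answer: 6426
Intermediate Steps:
(-14191 - 5*674) + 23987 = (-14191 - 3370) + 23987 = -17561 + 23987 = 6426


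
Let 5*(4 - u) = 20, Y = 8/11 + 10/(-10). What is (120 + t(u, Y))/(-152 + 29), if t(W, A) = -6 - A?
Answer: -419/451 ≈ -0.92905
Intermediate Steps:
Y = -3/11 (Y = 8*(1/11) + 10*(-⅒) = 8/11 - 1 = -3/11 ≈ -0.27273)
u = 0 (u = 4 - ⅕*20 = 4 - 4 = 0)
(120 + t(u, Y))/(-152 + 29) = (120 + (-6 - 1*(-3/11)))/(-152 + 29) = (120 + (-6 + 3/11))/(-123) = (120 - 63/11)*(-1/123) = (1257/11)*(-1/123) = -419/451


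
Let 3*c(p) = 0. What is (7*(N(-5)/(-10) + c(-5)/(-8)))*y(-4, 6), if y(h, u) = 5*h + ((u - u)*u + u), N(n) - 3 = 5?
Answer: 392/5 ≈ 78.400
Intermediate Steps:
N(n) = 8 (N(n) = 3 + 5 = 8)
c(p) = 0 (c(p) = (⅓)*0 = 0)
y(h, u) = u + 5*h (y(h, u) = 5*h + (0*u + u) = 5*h + (0 + u) = 5*h + u = u + 5*h)
(7*(N(-5)/(-10) + c(-5)/(-8)))*y(-4, 6) = (7*(8/(-10) + 0/(-8)))*(6 + 5*(-4)) = (7*(8*(-⅒) + 0*(-⅛)))*(6 - 20) = (7*(-⅘ + 0))*(-14) = (7*(-⅘))*(-14) = -28/5*(-14) = 392/5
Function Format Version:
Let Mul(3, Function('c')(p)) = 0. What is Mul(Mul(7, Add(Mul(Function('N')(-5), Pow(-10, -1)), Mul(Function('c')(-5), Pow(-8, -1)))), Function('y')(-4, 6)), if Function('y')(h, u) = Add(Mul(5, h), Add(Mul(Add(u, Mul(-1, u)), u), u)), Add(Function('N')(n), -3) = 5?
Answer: Rational(392, 5) ≈ 78.400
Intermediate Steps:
Function('N')(n) = 8 (Function('N')(n) = Add(3, 5) = 8)
Function('c')(p) = 0 (Function('c')(p) = Mul(Rational(1, 3), 0) = 0)
Function('y')(h, u) = Add(u, Mul(5, h)) (Function('y')(h, u) = Add(Mul(5, h), Add(Mul(0, u), u)) = Add(Mul(5, h), Add(0, u)) = Add(Mul(5, h), u) = Add(u, Mul(5, h)))
Mul(Mul(7, Add(Mul(Function('N')(-5), Pow(-10, -1)), Mul(Function('c')(-5), Pow(-8, -1)))), Function('y')(-4, 6)) = Mul(Mul(7, Add(Mul(8, Pow(-10, -1)), Mul(0, Pow(-8, -1)))), Add(6, Mul(5, -4))) = Mul(Mul(7, Add(Mul(8, Rational(-1, 10)), Mul(0, Rational(-1, 8)))), Add(6, -20)) = Mul(Mul(7, Add(Rational(-4, 5), 0)), -14) = Mul(Mul(7, Rational(-4, 5)), -14) = Mul(Rational(-28, 5), -14) = Rational(392, 5)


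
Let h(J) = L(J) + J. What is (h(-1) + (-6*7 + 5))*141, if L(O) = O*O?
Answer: -5217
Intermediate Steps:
L(O) = O²
h(J) = J + J² (h(J) = J² + J = J + J²)
(h(-1) + (-6*7 + 5))*141 = (-(1 - 1) + (-6*7 + 5))*141 = (-1*0 + (-42 + 5))*141 = (0 - 37)*141 = -37*141 = -5217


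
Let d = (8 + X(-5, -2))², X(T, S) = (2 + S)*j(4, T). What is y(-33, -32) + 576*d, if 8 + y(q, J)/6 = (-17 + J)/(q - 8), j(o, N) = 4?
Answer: 1509750/41 ≈ 36823.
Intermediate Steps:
X(T, S) = 8 + 4*S (X(T, S) = (2 + S)*4 = 8 + 4*S)
y(q, J) = -48 + 6*(-17 + J)/(-8 + q) (y(q, J) = -48 + 6*((-17 + J)/(q - 8)) = -48 + 6*((-17 + J)/(-8 + q)) = -48 + 6*(-17 + J)/(-8 + q))
d = 64 (d = (8 + (8 + 4*(-2)))² = (8 + (8 - 8))² = (8 + 0)² = 8² = 64)
y(-33, -32) + 576*d = 6*(47 - 32 - 8*(-33))/(-8 - 33) + 576*64 = 6*(47 - 32 + 264)/(-41) + 36864 = 6*(-1/41)*279 + 36864 = -1674/41 + 36864 = 1509750/41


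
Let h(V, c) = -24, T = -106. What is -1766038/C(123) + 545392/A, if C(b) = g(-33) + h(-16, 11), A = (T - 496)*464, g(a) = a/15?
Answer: 154152991623/2286998 ≈ 67404.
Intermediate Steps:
g(a) = a/15 (g(a) = a*(1/15) = a/15)
A = -279328 (A = (-106 - 496)*464 = -602*464 = -279328)
C(b) = -131/5 (C(b) = (1/15)*(-33) - 24 = -11/5 - 24 = -131/5)
-1766038/C(123) + 545392/A = -1766038/(-131/5) + 545392/(-279328) = -1766038*(-5/131) + 545392*(-1/279328) = 8830190/131 - 34087/17458 = 154152991623/2286998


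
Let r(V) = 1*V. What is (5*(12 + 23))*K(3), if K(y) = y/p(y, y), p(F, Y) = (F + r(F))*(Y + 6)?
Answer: 175/18 ≈ 9.7222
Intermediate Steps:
r(V) = V
p(F, Y) = 2*F*(6 + Y) (p(F, Y) = (F + F)*(Y + 6) = (2*F)*(6 + Y) = 2*F*(6 + Y))
K(y) = 1/(2*(6 + y)) (K(y) = y/((2*y*(6 + y))) = y*(1/(2*y*(6 + y))) = 1/(2*(6 + y)))
(5*(12 + 23))*K(3) = (5*(12 + 23))*(1/(2*(6 + 3))) = (5*35)*((½)/9) = 175*((½)*(⅑)) = 175*(1/18) = 175/18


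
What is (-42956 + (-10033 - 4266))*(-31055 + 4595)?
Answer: 1514967300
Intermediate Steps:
(-42956 + (-10033 - 4266))*(-31055 + 4595) = (-42956 - 14299)*(-26460) = -57255*(-26460) = 1514967300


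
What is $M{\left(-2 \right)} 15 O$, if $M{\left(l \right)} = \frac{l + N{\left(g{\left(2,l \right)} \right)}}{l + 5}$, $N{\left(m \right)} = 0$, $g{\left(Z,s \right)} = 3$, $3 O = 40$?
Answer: $- \frac{400}{3} \approx -133.33$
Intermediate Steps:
$O = \frac{40}{3}$ ($O = \frac{1}{3} \cdot 40 = \frac{40}{3} \approx 13.333$)
$M{\left(l \right)} = \frac{l}{5 + l}$ ($M{\left(l \right)} = \frac{l + 0}{l + 5} = \frac{l}{5 + l}$)
$M{\left(-2 \right)} 15 O = - \frac{2}{5 - 2} \cdot 15 \cdot \frac{40}{3} = - \frac{2}{3} \cdot 15 \cdot \frac{40}{3} = \left(-2\right) \frac{1}{3} \cdot 15 \cdot \frac{40}{3} = \left(- \frac{2}{3}\right) 15 \cdot \frac{40}{3} = \left(-10\right) \frac{40}{3} = - \frac{400}{3}$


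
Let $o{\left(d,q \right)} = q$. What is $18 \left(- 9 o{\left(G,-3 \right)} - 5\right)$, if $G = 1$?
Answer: $396$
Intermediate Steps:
$18 \left(- 9 o{\left(G,-3 \right)} - 5\right) = 18 \left(\left(-9\right) \left(-3\right) - 5\right) = 18 \left(27 - 5\right) = 18 \cdot 22 = 396$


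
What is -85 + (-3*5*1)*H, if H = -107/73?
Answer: -4600/73 ≈ -63.014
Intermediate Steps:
H = -107/73 (H = -107*1/73 = -107/73 ≈ -1.4658)
-85 + (-3*5*1)*H = -85 + (-3*5*1)*(-107/73) = -85 - 15*1*(-107/73) = -85 - 15*(-107/73) = -85 + 1605/73 = -4600/73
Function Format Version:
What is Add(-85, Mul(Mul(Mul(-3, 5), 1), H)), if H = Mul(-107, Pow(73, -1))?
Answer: Rational(-4600, 73) ≈ -63.014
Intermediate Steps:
H = Rational(-107, 73) (H = Mul(-107, Rational(1, 73)) = Rational(-107, 73) ≈ -1.4658)
Add(-85, Mul(Mul(Mul(-3, 5), 1), H)) = Add(-85, Mul(Mul(Mul(-3, 5), 1), Rational(-107, 73))) = Add(-85, Mul(Mul(-15, 1), Rational(-107, 73))) = Add(-85, Mul(-15, Rational(-107, 73))) = Add(-85, Rational(1605, 73)) = Rational(-4600, 73)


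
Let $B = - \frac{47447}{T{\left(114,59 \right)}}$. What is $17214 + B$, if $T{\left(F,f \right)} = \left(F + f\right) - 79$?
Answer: $\frac{1570669}{94} \approx 16709.0$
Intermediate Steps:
$T{\left(F,f \right)} = -79 + F + f$
$B = - \frac{47447}{94}$ ($B = - \frac{47447}{-79 + 114 + 59} = - \frac{47447}{94} \approx -504.76$)
$17214 + B = 17214 - \frac{47447}{94} = \frac{1570669}{94}$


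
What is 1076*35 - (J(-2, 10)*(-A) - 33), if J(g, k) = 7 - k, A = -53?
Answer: 37852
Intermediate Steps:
1076*35 - (J(-2, 10)*(-A) - 33) = 1076*35 - ((7 - 1*10)*(-1*(-53)) - 33) = 37660 - ((7 - 10)*53 - 33) = 37660 - (-3*53 - 33) = 37660 - (-159 - 33) = 37660 - 1*(-192) = 37660 + 192 = 37852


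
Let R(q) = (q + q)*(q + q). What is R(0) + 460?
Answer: 460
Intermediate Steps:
R(q) = 4*q**2 (R(q) = (2*q)*(2*q) = 4*q**2)
R(0) + 460 = 4*0**2 + 460 = 4*0 + 460 = 0 + 460 = 460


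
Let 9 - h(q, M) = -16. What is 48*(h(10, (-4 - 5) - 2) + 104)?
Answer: 6192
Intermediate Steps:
h(q, M) = 25 (h(q, M) = 9 - 1*(-16) = 9 + 16 = 25)
48*(h(10, (-4 - 5) - 2) + 104) = 48*(25 + 104) = 48*129 = 6192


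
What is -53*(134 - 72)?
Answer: -3286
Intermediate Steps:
-53*(134 - 72) = -53*62 = -3286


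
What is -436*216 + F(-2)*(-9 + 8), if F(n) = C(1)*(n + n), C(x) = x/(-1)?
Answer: -94180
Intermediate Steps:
C(x) = -x (C(x) = x*(-1) = -x)
F(n) = -2*n (F(n) = (-1*1)*(n + n) = -2*n)
-436*216 + F(-2)*(-9 + 8) = -436*216 + (-2*(-2))*(-9 + 8) = -94176 + 4*(-1) = -94176 - 4 = -94180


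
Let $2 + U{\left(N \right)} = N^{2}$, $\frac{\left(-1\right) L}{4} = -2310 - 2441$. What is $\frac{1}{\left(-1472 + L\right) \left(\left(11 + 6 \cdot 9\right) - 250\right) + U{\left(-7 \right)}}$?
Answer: $- \frac{1}{3243373} \approx -3.0832 \cdot 10^{-7}$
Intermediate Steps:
$L = 19004$ ($L = - 4 \left(-2310 - 2441\right) = \left(-4\right) \left(-4751\right) = 19004$)
$U{\left(N \right)} = -2 + N^{2}$
$\frac{1}{\left(-1472 + L\right) \left(\left(11 + 6 \cdot 9\right) - 250\right) + U{\left(-7 \right)}} = \frac{1}{\left(-1472 + 19004\right) \left(\left(11 + 6 \cdot 9\right) - 250\right) - \left(2 - \left(-7\right)^{2}\right)} = \frac{1}{17532 \left(\left(11 + 54\right) - 250\right) + \left(-2 + 49\right)} = \frac{1}{17532 \left(65 - 250\right) + 47} = \frac{1}{17532 \left(-185\right) + 47} = \frac{1}{-3243420 + 47} = \frac{1}{-3243373} = - \frac{1}{3243373}$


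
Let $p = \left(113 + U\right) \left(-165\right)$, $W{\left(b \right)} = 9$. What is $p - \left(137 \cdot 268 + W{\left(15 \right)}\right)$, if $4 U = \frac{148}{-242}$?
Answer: $- \frac{1217585}{22} \approx -55345.0$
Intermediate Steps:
$U = - \frac{37}{242}$ ($U = \frac{148 \frac{1}{-242}}{4} = \frac{148 \left(- \frac{1}{242}\right)}{4} = \frac{1}{4} \left(- \frac{74}{121}\right) = - \frac{37}{242} \approx -0.15289$)
$p = - \frac{409635}{22}$ ($p = \left(113 - \frac{37}{242}\right) \left(-165\right) = \frac{27309}{242} \left(-165\right) = - \frac{409635}{22} \approx -18620.0$)
$p - \left(137 \cdot 268 + W{\left(15 \right)}\right) = - \frac{409635}{22} - \left(137 \cdot 268 + 9\right) = - \frac{409635}{22} - \left(36716 + 9\right) = - \frac{409635}{22} - 36725 = - \frac{1217585}{22}$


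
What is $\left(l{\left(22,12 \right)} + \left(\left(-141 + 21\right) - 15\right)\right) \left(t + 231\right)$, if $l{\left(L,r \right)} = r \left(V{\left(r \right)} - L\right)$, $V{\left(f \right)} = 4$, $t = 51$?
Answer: $-98982$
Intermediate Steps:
$l{\left(L,r \right)} = r \left(4 - L\right)$
$\left(l{\left(22,12 \right)} + \left(\left(-141 + 21\right) - 15\right)\right) \left(t + 231\right) = \left(12 \left(4 - 22\right) + \left(\left(-141 + 21\right) - 15\right)\right) \left(51 + 231\right) = \left(12 \left(4 - 22\right) - 135\right) 282 = \left(12 \left(-18\right) - 135\right) 282 = \left(-216 - 135\right) 282 = \left(-351\right) 282 = -98982$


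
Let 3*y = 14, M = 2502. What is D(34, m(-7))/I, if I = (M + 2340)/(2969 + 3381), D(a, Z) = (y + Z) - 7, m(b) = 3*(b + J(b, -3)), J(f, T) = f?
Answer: -422275/7263 ≈ -58.141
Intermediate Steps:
y = 14/3 (y = (⅓)*14 = 14/3 ≈ 4.6667)
m(b) = 6*b (m(b) = 3*(b + b) = 3*(2*b) = 6*b)
D(a, Z) = -7/3 + Z (D(a, Z) = (14/3 + Z) - 7 = -7/3 + Z)
I = 2421/3175 (I = (2502 + 2340)/(2969 + 3381) = 4842/6350 = 4842*(1/6350) = 2421/3175 ≈ 0.76252)
D(34, m(-7))/I = (-7/3 + 6*(-7))/(2421/3175) = (-7/3 - 42)*(3175/2421) = -133/3*3175/2421 = -422275/7263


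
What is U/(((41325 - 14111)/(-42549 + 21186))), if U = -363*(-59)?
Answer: -41593761/2474 ≈ -16812.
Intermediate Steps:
U = 21417
U/(((41325 - 14111)/(-42549 + 21186))) = 21417/(((41325 - 14111)/(-42549 + 21186))) = 21417/((27214/(-21363))) = 21417/((27214*(-1/21363))) = 21417/(-27214/21363) = 21417*(-21363/27214) = -41593761/2474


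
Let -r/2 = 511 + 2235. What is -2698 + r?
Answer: -8190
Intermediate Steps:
r = -5492 (r = -2*(511 + 2235) = -2*2746 = -5492)
-2698 + r = -2698 - 5492 = -8190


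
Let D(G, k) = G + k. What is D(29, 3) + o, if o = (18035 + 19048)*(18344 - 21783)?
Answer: -127528405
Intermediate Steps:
o = -127528437 (o = 37083*(-3439) = -127528437)
D(29, 3) + o = (29 + 3) - 127528437 = 32 - 127528437 = -127528405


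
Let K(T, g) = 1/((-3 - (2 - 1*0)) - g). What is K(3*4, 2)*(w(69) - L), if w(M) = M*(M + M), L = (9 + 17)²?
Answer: -8846/7 ≈ -1263.7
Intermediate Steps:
L = 676 (L = 26² = 676)
w(M) = 2*M² (w(M) = M*(2*M) = 2*M²)
K(T, g) = 1/(-5 - g) (K(T, g) = 1/((-3 - (2 + 0)) - g) = 1/((-3 - 1*2) - g) = 1/((-3 - 2) - g) = 1/(-5 - g))
K(3*4, 2)*(w(69) - L) = (-1/(5 + 2))*(2*69² - 1*676) = (-1/7)*(2*4761 - 676) = (-1*⅐)*(9522 - 676) = -⅐*8846 = -8846/7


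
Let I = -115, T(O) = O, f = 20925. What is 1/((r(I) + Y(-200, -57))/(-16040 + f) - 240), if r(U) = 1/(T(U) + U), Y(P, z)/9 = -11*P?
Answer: -1123550/265098001 ≈ -0.0042382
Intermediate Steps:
Y(P, z) = -99*P (Y(P, z) = 9*(-11*P) = -99*P)
r(U) = 1/(2*U) (r(U) = 1/(U + U) = 1/(2*U))
1/((r(I) + Y(-200, -57))/(-16040 + f) - 240) = 1/(((½)/(-115) - 99*(-200))/(-16040 + 20925) - 240) = 1/(((½)*(-1/115) + 19800)/4885 - 240) = 1/((-1/230 + 19800)*(1/4885) - 240) = 1/((4553999/230)*(1/4885) - 240) = 1/(4553999/1123550 - 240) = 1/(-265098001/1123550) = -1123550/265098001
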